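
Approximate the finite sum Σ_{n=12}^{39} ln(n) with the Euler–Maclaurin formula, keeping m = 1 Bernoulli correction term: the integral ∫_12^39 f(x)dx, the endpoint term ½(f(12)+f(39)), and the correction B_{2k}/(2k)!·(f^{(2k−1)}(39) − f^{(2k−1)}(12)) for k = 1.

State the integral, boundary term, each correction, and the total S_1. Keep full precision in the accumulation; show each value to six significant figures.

The integral term ∫_12^39 ln(x) dx = 86.0600.
½[f(12) + f(39)] = ½[2.48491 + 3.66356] = 3.07423.
So far: 89.1343.
Order-1 term: 1/12 · (0.0256410 − 0.0833333) = -0.00480769.

S_1 ≈ 89.1295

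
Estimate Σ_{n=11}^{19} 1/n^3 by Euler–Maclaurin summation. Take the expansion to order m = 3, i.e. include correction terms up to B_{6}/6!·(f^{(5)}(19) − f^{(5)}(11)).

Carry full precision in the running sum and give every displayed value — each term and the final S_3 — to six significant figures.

∫_11^19 1/x^3 dx evaluates to 0.00274719.
½[f(11) + f(19)] = ½[0.000751315 + 0.000145794] = 0.000448554.
Running total after boundary: 0.00319574.
k=1: B_{2}/(2)! × [f^{(1)}(19) − f^{(1)}(11)] = 1/12 × (-2.30201e-05 − (-0.000204904)) = 1.51570e-05.
After k=1: 0.00321090.
k=2: B_{4}/(4)! × [f^{(3)}(19) − f^{(3)}(11)] = −1/720 × (-1.27535e-06 − (-3.38684e-05)) = -4.52682e-08.
After k=2: 0.00321086.
k=3: B_{6}/(6)! × [f^{(5)}(19) − f^{(5)}(11)] = 1/30240 × (-1.48379e-07 − (-1.17560e-05)) = 3.83849e-10.

S_3 ≈ 0.00321086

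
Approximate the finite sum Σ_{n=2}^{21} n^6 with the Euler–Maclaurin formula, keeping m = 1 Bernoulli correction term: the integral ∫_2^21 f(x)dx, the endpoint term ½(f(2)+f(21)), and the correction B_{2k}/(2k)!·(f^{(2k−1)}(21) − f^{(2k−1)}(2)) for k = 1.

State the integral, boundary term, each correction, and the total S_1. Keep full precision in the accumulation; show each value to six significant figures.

∫_2^21 x^6 dx evaluates to 2.57298e+08.
Boundary: ½(f(2) + f(21)) = ½(64.0000 + 8.57661e+07) = 4.28831e+07.
So far: 3.00181e+08.
Correction k=1: B_{2}/2! · (f^{(1)}(21) − f^{(1)}(2)) = 1/12 · (2.45046e+07 − 192.000) = 2.04203e+06.

S_1 ≈ 3.02223e+08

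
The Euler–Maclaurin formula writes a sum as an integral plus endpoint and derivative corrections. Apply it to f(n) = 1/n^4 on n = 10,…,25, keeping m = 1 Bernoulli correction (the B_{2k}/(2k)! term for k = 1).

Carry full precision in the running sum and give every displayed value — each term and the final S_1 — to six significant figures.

Integral: ∫_10^25 1/x^4 dx = 0.000312000.
½[f(10) + f(25)] = ½[0.000100000 + 2.56000e-06] = 5.12800e-05.
So far: 0.000363280.
Order-1 term: 1/12 · (-4.09600e-07 − (-4.00000e-05)) = 3.29920e-06.

S_1 ≈ 0.000366579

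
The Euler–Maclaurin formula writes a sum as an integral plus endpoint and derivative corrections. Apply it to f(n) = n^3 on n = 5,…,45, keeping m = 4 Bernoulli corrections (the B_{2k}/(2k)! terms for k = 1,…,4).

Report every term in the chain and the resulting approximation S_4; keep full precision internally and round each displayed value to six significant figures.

S_4 ≈ 1.07112e+06

Integral: ∫_5^45 x^3 dx = 1.02500e+06.
½[f(5) + f(45)] = ½[125.000 + 91125.0] = 45625.0.
So far: 1.07062e+06.
Order-1 term: 1/12 · (6075.00 − 75.0000) = 500.000.
Partial sum through k=1: 1.07112e+06.
Order-2 term: −1/720 · (6.00000 − 6.00000) = 0.00000.
Partial sum through k=2: 1.07112e+06.
Order-3 term: 1/30240 · (0.00000 − 0.00000) = 0.00000.
Partial sum through k=3: 1.07112e+06.
Order-4 term: −1/1209600 · (0.00000 − 0.00000) = 0.00000.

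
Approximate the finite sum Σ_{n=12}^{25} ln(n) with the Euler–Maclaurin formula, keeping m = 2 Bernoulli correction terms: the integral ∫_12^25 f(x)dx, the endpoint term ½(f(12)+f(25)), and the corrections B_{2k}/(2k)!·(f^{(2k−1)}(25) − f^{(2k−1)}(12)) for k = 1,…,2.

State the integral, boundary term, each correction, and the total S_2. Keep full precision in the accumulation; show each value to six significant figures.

S_2 ≈ 40.5013

The integral term ∫_12^25 ln(x) dx = 37.6530.
½[f(12) + f(25)] = ½[2.48491 + 3.21888] = 2.85189.
Integral + boundary = 40.5049.
k=1: B_{2}/(2)! × [f^{(1)}(25) − f^{(1)}(12)] = 1/12 × (0.0400000 − 0.0833333) = -0.00361111.
Partial sum through k=1: 40.5013.
k=2: B_{4}/(4)! × [f^{(3)}(25) − f^{(3)}(12)] = −1/720 × (0.000128000 − 0.00115741) = 1.42973e-06.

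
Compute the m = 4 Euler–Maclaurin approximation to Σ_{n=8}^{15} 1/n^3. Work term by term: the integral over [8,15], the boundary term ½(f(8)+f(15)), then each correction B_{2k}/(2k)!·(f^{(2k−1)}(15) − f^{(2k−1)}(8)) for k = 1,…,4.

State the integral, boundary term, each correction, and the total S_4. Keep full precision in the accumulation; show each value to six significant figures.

S_4 ≈ 0.00677078

Integral: ∫_8^15 1/x^3 dx = 0.00559028.
Boundary: ½(f(8) + f(15)) = ½(0.00195312 + 0.000296296) = 0.00112471.
Integral + boundary = 0.00671499.
Correction k=1: B_{2}/2! · (f^{(1)}(15) − f^{(1)}(8)) = 1/12 · (-5.92593e-05 − (-0.000732422)) = 5.60969e-05.
Partial sum through k=1: 0.00677109.
Correction k=2: B_{4}/4! · (f^{(3)}(15) − f^{(3)}(8)) = −1/720 · (-5.26749e-06 − (-0.000228882)) = -3.10575e-07.
Partial sum through k=2: 0.00677077.
Correction k=3: B_{6}/6! · (f^{(5)}(15) − f^{(5)}(8)) = 1/30240 · (-9.83265e-07 − (-0.000150204)) = 4.93454e-09.
Partial sum through k=3: 0.00677078.
Correction k=4: B_{8}/8! · (f^{(7)}(15) − f^{(7)}(8)) = −1/1209600 · (-3.14645e-07 − (-0.000168979)) = -1.39438e-10.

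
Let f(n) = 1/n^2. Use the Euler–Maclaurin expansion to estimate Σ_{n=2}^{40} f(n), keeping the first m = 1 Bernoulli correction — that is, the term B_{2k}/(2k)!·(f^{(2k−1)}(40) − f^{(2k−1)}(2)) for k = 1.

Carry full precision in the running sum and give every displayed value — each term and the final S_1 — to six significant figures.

∫_2^40 1/x^2 dx evaluates to 0.475000.
Boundary: ½(f(2) + f(40)) = ½(0.250000 + 0.000625000) = 0.125312.
Running total after boundary: 0.600313.
Order-1 term: 1/12 · (-3.12500e-05 − (-0.250000)) = 0.0208307.

S_1 ≈ 0.621143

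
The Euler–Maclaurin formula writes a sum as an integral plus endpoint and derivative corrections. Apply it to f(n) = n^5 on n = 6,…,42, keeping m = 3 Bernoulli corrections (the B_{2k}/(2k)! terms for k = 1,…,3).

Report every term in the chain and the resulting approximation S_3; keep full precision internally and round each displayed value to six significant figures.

∫_6^42 x^5 dx evaluates to 9.14831e+08.
½[f(6) + f(42)] = ½[7776.00 + 1.30691e+08] = 6.53495e+07.
Integral + boundary = 9.80180e+08.
k=1: B_{2}/(2)! × [f^{(1)}(42) − f^{(1)}(6)] = 1/12 × (1.55585e+07 − 6480.00) = 1.29600e+06.
Partial sum through k=1: 9.81476e+08.
k=2: B_{4}/(4)! × [f^{(3)}(42) − f^{(3)}(6)] = −1/720 × (105840 − 2160.00) = -144.000.
Partial sum through k=2: 9.81476e+08.
k=3: B_{6}/(6)! × [f^{(5)}(42) − f^{(5)}(6)] = 1/30240 × (120.000 − 120.000) = 0.00000.

S_3 ≈ 9.81476e+08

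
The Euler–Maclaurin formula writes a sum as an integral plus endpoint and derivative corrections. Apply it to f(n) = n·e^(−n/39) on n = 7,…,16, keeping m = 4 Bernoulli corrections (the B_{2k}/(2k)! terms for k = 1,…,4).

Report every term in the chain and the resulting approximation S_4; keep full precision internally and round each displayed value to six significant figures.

∫_7^16 x·e^(−x/39) dx evaluates to 76.0786.
Endpoint term: (f(7) + f(16))/2 = (5.84989 + 10.6157)/2 = 8.23279.
Running total after boundary: 84.3114.
Correction k=1: B_{2}/2! · (f^{(1)}(16) − f^{(1)}(7)) = 1/12 · (0.391283 − 0.685701) = -0.0245349.
Partial sum through k=1: 84.2868.
Correction k=2: B_{4}/4! · (f^{(3)}(16) − f^{(3)}(7)) = −1/720 · (0.00112968 − 0.00154970) = 5.83366e-07.
Partial sum through k=2: 84.2868.
Correction k=3: B_{6}/6! · (f^{(5)}(16) − f^{(5)}(7)) = 1/30240 · (1.31631e-06 − 1.74134e-06) = -1.40554e-11.
Partial sum through k=3: 84.2868.
Correction k=4: B_{8}/8! · (f^{(7)}(16) − f^{(7)}(7)) = −1/1209600 · (1.24254e-09 − 1.61987e-09) = 3.11947e-16.

S_4 ≈ 84.2868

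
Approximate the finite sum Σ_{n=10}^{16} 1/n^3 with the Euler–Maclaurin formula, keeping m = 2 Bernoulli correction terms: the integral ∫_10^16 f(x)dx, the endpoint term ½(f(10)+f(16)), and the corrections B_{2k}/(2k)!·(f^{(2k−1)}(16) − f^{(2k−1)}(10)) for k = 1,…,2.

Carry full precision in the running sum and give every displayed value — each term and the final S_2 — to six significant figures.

The integral term ∫_10^16 1/x^3 dx = 0.00304688.
Boundary: ½(f(10) + f(16)) = ½(0.00100000 + 0.000244141) = 0.000622070.
So far: 0.00366895.
Order-1 term: 1/12 · (-4.57764e-05 − (-0.000300000)) = 2.11853e-05.
After k=1: 0.00369013.
Order-2 term: −1/720 · (-3.57628e-06 − (-6.00000e-05)) = -7.83663e-08.

S_2 ≈ 0.00369005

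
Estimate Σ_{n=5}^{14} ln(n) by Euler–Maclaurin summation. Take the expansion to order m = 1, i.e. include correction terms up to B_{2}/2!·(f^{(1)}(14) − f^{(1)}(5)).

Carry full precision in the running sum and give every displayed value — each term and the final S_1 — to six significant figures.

The integral term ∫_5^14 ln(x) dx = 19.8996.
Boundary: ½(f(5) + f(14)) = ½(1.60944 + 2.63906) = 2.12425.
Integral + boundary = 22.0239.
Correction k=1: B_{2}/2! · (f^{(1)}(14) − f^{(1)}(5)) = 1/12 · (0.0714286 − 0.200000) = -0.0107143.

S_1 ≈ 22.0131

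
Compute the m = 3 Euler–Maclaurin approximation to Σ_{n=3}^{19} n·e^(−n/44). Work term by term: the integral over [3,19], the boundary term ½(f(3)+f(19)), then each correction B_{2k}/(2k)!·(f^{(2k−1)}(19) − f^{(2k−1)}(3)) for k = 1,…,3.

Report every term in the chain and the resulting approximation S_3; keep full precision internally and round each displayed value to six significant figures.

∫_3^19 x·e^(−x/44) dx evaluates to 131.764.
Endpoint term: (f(3) + f(19))/2 = (2.80227 + 12.3372)/2 = 7.56975.
Running total after boundary: 139.334.
Order-1 term: 1/12 · (0.368936 − 0.870403) = -0.0417889.
Partial sum through k=1: 139.292.
Order-2 term: −1/720 · (0.000861359 − 0.00141456) = 7.68332e-07.
Partial sum through k=2: 139.292.
Order-3 term: 1/30240 · (7.91401e-07 − 1.22909e-06) = -1.44740e-11.

S_3 ≈ 139.292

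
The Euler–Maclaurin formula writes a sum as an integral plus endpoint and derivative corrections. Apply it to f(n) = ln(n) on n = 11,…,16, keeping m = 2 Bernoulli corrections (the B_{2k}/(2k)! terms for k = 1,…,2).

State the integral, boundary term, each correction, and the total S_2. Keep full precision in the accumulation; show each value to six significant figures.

S_2 ≈ 15.5674

∫_11^16 ln(x) dx evaluates to 12.9846.
Boundary: ½(f(11) + f(16)) = ½(2.39790 + 2.77259) = 2.58524.
Running total after boundary: 15.5698.
k=1: B_{2}/(2)! × [f^{(1)}(16) − f^{(1)}(11)] = 1/12 × (0.0625000 − 0.0909091) = -0.00236742.
Partial sum through k=1: 15.5674.
k=2: B_{4}/(4)! × [f^{(3)}(16) − f^{(3)}(11)] = −1/720 × (0.000488281 − 0.00150263) = 1.40882e-06.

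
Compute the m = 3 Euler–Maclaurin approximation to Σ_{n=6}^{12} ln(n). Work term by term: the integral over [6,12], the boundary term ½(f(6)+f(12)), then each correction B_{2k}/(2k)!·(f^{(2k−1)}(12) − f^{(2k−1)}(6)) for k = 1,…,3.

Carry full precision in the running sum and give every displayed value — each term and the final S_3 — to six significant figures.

S_3 ≈ 15.1997

The integral term ∫_6^12 ln(x) dx = 13.0683.
Boundary: ½(f(6) + f(12)) = ½(1.79176 + 2.48491) = 2.13833.
Integral + boundary = 15.2067.
Order-1 term: 1/12 · (0.0833333 − 0.166667) = -0.00694444.
Running total after k=1: 15.1997.
Order-2 term: −1/720 · (0.00115741 − 0.00925926) = 1.12526e-05.
Running total after k=2: 15.1997.
Order-3 term: 1/30240 · (9.64506e-05 − 0.00308642) = -9.88746e-08.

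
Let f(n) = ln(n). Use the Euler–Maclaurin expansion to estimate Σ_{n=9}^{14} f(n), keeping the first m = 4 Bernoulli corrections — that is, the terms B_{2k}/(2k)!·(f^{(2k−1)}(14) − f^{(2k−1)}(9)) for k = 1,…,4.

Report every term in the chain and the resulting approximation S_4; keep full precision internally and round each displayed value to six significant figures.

S_4 ≈ 14.5866

Integral: ∫_9^14 ln(x) dx = 12.1718.
Endpoint term: (f(9) + f(14))/2 = (2.19722 + 2.63906)/2 = 2.41814.
So far: 14.5899.
Correction k=1: B_{2}/2! · (f^{(1)}(14) − f^{(1)}(9)) = 1/12 · (0.0714286 − 0.111111) = -0.00330688.
Partial sum through k=1: 14.5866.
Correction k=2: B_{4}/4! · (f^{(3)}(14) − f^{(3)}(9)) = −1/720 · (0.000728863 − 0.00274348) = 2.79809e-06.
Partial sum through k=2: 14.5866.
Correction k=3: B_{6}/6! · (f^{(5)}(14) − f^{(5)}(9)) = 1/30240 · (4.46243e-05 − 0.000406442) = -1.19649e-08.
Partial sum through k=3: 14.5866.
Correction k=4: B_{8}/8! · (f^{(7)}(14) − f^{(7)}(9)) = −1/1209600 · (6.83024e-06 − 0.000150534) = 1.18803e-10.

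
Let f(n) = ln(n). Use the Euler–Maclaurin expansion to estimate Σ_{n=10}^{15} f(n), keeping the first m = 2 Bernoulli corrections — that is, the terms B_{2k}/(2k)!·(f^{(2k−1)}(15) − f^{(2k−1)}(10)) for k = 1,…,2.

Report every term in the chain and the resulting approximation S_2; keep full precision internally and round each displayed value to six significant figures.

S_2 ≈ 15.0974

Integral: ∫_10^15 ln(x) dx = 12.5949.
Boundary: ½(f(10) + f(15)) = ½(2.30259 + 2.70805) = 2.50532.
Integral + boundary = 15.1002.
Correction k=1: B_{2}/2! · (f^{(1)}(15) − f^{(1)}(10)) = 1/12 · (0.0666667 − 0.100000) = -0.00277778.
Partial sum through k=1: 15.0974.
Correction k=2: B_{4}/4! · (f^{(3)}(15) − f^{(3)}(10)) = −1/720 · (0.000592593 − 0.00200000) = 1.95473e-06.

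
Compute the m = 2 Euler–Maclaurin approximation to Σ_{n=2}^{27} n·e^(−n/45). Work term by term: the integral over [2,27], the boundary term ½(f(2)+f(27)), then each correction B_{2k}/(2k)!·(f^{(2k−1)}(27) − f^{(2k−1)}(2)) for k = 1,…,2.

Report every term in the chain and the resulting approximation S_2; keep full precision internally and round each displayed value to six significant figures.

Integral: ∫_2^27 x·e^(−x/45) dx = 244.909.
½[f(2) + f(27)] = ½[1.91306 + 14.8179] = 8.36549.
So far: 253.274.
k=1: B_{2}/(2)! × [f^{(1)}(27) − f^{(1)}(2)] = 1/12 × (0.219525 − 0.914016) = -0.0578743.
After k=1: 253.216.
k=2: B_{4}/(4)! × [f^{(3)}(27) − f^{(3)}(2)] = −1/720 × (0.000650443 − 0.00139609) = 1.03561e-06.

S_2 ≈ 253.216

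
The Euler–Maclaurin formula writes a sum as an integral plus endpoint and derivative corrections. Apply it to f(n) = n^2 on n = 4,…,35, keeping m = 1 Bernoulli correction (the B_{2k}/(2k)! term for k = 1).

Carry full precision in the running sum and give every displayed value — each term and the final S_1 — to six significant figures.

Integral: ∫_4^35 x^2 dx = 14270.3.
Endpoint term: (f(4) + f(35))/2 = (16.0000 + 1225.00)/2 = 620.500.
Running total after boundary: 14890.8.
Correction k=1: B_{2}/2! · (f^{(1)}(35) − f^{(1)}(4)) = 1/12 · (70.0000 − 8.00000) = 5.16667.

S_1 ≈ 14896.0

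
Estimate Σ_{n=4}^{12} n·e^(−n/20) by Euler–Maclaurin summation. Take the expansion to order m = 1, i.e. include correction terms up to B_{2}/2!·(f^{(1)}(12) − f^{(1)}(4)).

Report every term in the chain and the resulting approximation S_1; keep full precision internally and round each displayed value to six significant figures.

S_1 ≈ 46.6454

Integral: ∫_4^12 x·e^(−x/20) dx = 41.7513.
Endpoint term: (f(4) + f(12))/2 = (3.27492 + 6.58574)/2 = 4.93033.
Integral + boundary = 46.6816.
k=1: B_{2}/(2)! × [f^{(1)}(12) − f^{(1)}(4)] = 1/12 × (0.219525 − 0.654985) = -0.0362883.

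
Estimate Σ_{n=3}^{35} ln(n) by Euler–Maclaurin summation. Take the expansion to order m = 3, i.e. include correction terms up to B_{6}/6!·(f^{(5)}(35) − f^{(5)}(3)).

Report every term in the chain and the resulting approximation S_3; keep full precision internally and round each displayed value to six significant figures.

Integral: ∫_3^35 ln(x) dx = 89.1413.
½[f(3) + f(35)] = ½[1.09861 + 3.55535] = 2.32698.
So far: 91.4683.
Correction k=1: B_{2}/2! · (f^{(1)}(35) − f^{(1)}(3)) = 1/12 · (0.0285714 − 0.333333) = -0.0253968.
Partial sum through k=1: 91.4429.
Correction k=2: B_{4}/4! · (f^{(3)}(35) − f^{(3)}(3)) = −1/720 · (4.66472e-05 − 0.0740741) = 0.000102816.
Partial sum through k=2: 91.4430.
Correction k=3: B_{6}/6! · (f^{(5)}(35) − f^{(5)}(3)) = 1/30240 · (4.56952e-07 − 0.0987654) = -3.26604e-06.

S_3 ≈ 91.4430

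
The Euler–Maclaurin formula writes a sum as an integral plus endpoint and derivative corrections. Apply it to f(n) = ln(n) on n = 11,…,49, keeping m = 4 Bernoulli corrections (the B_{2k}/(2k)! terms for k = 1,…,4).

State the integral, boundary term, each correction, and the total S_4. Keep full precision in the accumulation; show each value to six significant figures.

Integral: ∫_11^49 ln(x) dx = 126.322.
½[f(11) + f(49)] = ½[2.39790 + 3.89182] = 3.14486.
So far: 129.467.
Order-1 term: 1/12 · (0.0204082 − 0.0909091) = -0.00587508.
After k=1: 129.461.
Order-2 term: −1/720 · (1.69997e-05 − 0.00150263) = 2.06337e-06.
After k=2: 129.461.
Order-3 term: 1/30240 · (8.49632e-08 − 0.000149021) = -4.92514e-09.
After k=3: 129.461.
Order-4 term: −1/1209600 · (1.06160e-09 − 3.69474e-05) = 3.05442e-11.

S_4 ≈ 129.461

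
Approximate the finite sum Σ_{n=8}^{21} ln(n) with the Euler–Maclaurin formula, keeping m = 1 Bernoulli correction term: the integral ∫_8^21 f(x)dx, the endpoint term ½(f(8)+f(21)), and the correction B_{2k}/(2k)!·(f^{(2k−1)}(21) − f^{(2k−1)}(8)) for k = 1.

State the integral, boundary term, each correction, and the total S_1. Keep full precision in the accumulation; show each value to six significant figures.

∫_8^21 ln(x) dx evaluates to 34.2994.
Endpoint term: (f(8) + f(21))/2 = (2.07944 + 3.04452)/2 = 2.56198.
So far: 36.8614.
Order-1 term: 1/12 · (0.0476190 − 0.125000) = -0.00644841.

S_1 ≈ 36.8550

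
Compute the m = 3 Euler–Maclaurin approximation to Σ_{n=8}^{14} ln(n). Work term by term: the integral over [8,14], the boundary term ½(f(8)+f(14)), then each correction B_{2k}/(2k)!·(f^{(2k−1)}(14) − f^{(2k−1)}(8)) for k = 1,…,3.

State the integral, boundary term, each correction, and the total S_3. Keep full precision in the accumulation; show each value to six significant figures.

Integral: ∫_8^14 ln(x) dx = 14.3113.
½[f(8) + f(14)] = ½[2.07944 + 2.63906] = 2.35925.
So far: 16.6705.
Order-1 term: 1/12 · (0.0714286 − 0.125000) = -0.00446429.
Partial sum through k=1: 16.6661.
Order-2 term: −1/720 · (0.000728863 − 0.00390625) = 4.41304e-06.
Partial sum through k=2: 16.6661.
Order-3 term: 1/30240 · (4.46243e-05 − 0.000732422) = -2.27446e-08.

S_3 ≈ 16.6661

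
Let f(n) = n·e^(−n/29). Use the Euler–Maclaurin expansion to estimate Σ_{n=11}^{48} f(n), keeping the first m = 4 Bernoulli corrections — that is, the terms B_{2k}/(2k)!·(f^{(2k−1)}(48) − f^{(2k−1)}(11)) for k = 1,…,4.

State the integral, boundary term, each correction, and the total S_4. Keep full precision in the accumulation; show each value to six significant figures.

∫_11^48 x·e^(−x/29) dx evaluates to 367.192.
½[f(11) + f(48)] = ½[7.52767 + 9.17084] = 8.34925.
Running total after boundary: 375.541.
k=1: B_{2}/(2)! × [f^{(1)}(48) − f^{(1)}(11)] = 1/12 × (-0.125177 − 0.424759) = -0.0458279.
Partial sum through k=1: 375.495.
k=2: B_{4}/(4)! × [f^{(3)}(48) − f^{(3)}(11)] = −1/720 × (0.000305519 − 0.00213249) = 2.53746e-06.
Partial sum through k=2: 375.495.
k=3: B_{6}/(6)! × [f^{(5)}(48) − f^{(5)}(11)] = 1/30240 × (9.03544e-07 − 4.47077e-06) = -1.17964e-10.
Partial sum through k=3: 375.495.
k=4: B_{8}/(8)! × [f^{(7)}(48) − f^{(7)}(11)] = −1/1209600 × (1.71678e-09 − 7.61698e-09) = 4.87782e-15.

S_4 ≈ 375.495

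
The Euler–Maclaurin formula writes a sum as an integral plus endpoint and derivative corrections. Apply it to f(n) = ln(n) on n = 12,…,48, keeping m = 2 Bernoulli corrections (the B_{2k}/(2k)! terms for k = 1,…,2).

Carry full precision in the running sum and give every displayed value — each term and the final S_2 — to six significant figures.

S_2 ≈ 123.172

Integral: ∫_12^48 ln(x) dx = 119.999.
Endpoint term: (f(12) + f(48))/2 = (2.48491 + 3.87120)/2 = 3.17805.
So far: 123.177.
Order-1 term: 1/12 · (0.0208333 − 0.0833333) = -0.00520833.
Partial sum through k=1: 123.172.
Order-2 term: −1/720 · (1.80845e-05 − 0.00115741) = 1.58239e-06.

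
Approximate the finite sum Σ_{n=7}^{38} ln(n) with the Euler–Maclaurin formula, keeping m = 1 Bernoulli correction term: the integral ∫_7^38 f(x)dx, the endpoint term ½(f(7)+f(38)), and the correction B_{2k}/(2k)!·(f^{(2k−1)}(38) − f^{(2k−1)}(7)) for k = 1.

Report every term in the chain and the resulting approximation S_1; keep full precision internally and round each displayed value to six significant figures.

S_1 ≈ 96.3889

Integral: ∫_7^38 ln(x) dx = 93.6069.
Endpoint term: (f(7) + f(38))/2 = (1.94591 + 3.63759)/2 = 2.79175.
Running total after boundary: 96.3987.
Correction k=1: B_{2}/2! · (f^{(1)}(38) − f^{(1)}(7)) = 1/12 · (0.0263158 − 0.142857) = -0.00971178.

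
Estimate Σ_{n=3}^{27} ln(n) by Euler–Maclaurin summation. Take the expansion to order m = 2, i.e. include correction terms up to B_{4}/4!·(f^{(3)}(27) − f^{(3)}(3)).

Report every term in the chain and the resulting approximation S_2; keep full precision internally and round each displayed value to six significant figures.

S_2 ≈ 63.8644

The integral term ∫_3^27 ln(x) dx = 61.6918.
Boundary: ½(f(3) + f(27)) = ½(1.09861 + 3.29584) = 2.19722.
So far: 63.8890.
Order-1 term: 1/12 · (0.0370370 − 0.333333) = -0.0246914.
After k=1: 63.8643.
Order-2 term: −1/720 · (0.000101611 − 0.0740741) = 0.000102740.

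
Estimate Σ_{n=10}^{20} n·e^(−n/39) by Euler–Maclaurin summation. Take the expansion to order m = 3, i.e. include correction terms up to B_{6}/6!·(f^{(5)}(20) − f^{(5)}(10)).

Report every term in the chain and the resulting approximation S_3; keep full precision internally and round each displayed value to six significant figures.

The integral term ∫_10^20 x·e^(−x/39) dx = 100.930.
Boundary: ½(f(10) + f(20)) = ½(7.73824 + 11.9761) = 9.85716.
So far: 110.787.
k=1: B_{2}/(2)! × [f^{(1)}(20) − f^{(1)}(10)] = 1/12 × (0.291725 − 0.575408) = -0.0236402.
Partial sum through k=1: 110.763.
k=2: B_{4}/(4)! × [f^{(3)}(20) − f^{(3)}(10)] = −1/720 × (0.000979181 − 0.00139583) = 5.78679e-07.
Partial sum through k=2: 110.763.
k=3: B_{6}/(6)! × [f^{(5)}(20) − f^{(5)}(10)] = 1/30240 × (1.16145e-06 − 1.58669e-06) = -1.40621e-11.

S_3 ≈ 110.763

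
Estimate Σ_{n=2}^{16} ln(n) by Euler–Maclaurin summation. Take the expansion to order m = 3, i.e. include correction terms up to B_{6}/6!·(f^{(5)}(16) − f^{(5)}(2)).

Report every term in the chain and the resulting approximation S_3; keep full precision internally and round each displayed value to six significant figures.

The integral term ∫_2^16 ln(x) dx = 28.9751.
½[f(2) + f(16)] = ½[0.693147 + 2.77259] = 1.73287.
Integral + boundary = 30.7080.
k=1: B_{2}/(2)! × [f^{(1)}(16) − f^{(1)}(2)] = 1/12 × (0.0625000 − 0.500000) = -0.0364583.
Running total after k=1: 30.6715.
k=2: B_{4}/(4)! × [f^{(3)}(16) − f^{(3)}(2)] = −1/720 × (0.000488281 − 0.250000) = 0.000346544.
Running total after k=2: 30.6719.
k=3: B_{6}/(6)! × [f^{(5)}(16) − f^{(5)}(2)] = 1/30240 × (2.28882e-05 − 0.750000) = -2.48008e-05.

S_3 ≈ 30.6719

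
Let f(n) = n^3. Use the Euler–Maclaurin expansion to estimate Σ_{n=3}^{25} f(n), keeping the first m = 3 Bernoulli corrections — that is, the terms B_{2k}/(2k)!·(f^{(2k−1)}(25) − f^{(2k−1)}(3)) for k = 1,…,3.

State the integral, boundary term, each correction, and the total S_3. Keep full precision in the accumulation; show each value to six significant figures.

S_3 ≈ 105616

The integral term ∫_3^25 x^3 dx = 97636.0.
Boundary: ½(f(3) + f(25)) = ½(27.0000 + 15625.0) = 7826.00.
Running total after boundary: 105462.
Correction k=1: B_{2}/2! · (f^{(1)}(25) − f^{(1)}(3)) = 1/12 · (1875.00 − 27.0000) = 154.000.
Running total after k=1: 105616.
Correction k=2: B_{4}/4! · (f^{(3)}(25) − f^{(3)}(3)) = −1/720 · (6.00000 − 6.00000) = 0.00000.
Running total after k=2: 105616.
Correction k=3: B_{6}/6! · (f^{(5)}(25) − f^{(5)}(3)) = 1/30240 · (0.00000 − 0.00000) = 0.00000.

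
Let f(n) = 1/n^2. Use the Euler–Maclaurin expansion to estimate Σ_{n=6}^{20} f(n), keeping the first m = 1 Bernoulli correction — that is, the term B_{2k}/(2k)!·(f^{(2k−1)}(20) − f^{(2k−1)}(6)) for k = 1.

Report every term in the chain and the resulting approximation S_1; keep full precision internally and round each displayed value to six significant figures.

Integral: ∫_6^20 1/x^2 dx = 0.116667.
Boundary: ½(f(6) + f(20)) = ½(0.0277778 + 0.00250000) = 0.0151389.
Integral + boundary = 0.131806.
k=1: B_{2}/(2)! × [f^{(1)}(20) − f^{(1)}(6)] = 1/12 × (-0.000250000 − (-0.00925926)) = 0.000750772.

S_1 ≈ 0.132556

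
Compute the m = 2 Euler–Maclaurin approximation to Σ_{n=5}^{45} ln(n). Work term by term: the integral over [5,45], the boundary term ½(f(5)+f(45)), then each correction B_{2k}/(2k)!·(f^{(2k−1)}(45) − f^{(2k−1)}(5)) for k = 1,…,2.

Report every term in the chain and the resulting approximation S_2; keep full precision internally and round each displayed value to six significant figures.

S_2 ≈ 125.946

The integral term ∫_5^45 ln(x) dx = 123.253.
Endpoint term: (f(5) + f(45))/2 = (1.60944 + 3.80666)/2 = 2.70805.
So far: 125.961.
Order-1 term: 1/12 · (0.0222222 − 0.200000) = -0.0148148.
Running total after k=1: 125.946.
Order-2 term: −1/720 · (2.19479e-05 − 0.0160000) = 2.21917e-05.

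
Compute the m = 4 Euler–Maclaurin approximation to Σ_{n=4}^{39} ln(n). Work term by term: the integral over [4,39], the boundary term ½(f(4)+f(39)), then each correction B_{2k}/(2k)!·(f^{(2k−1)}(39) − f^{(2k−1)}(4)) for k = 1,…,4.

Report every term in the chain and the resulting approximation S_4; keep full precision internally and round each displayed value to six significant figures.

S_4 ≈ 104.840

The integral term ∫_4^39 ln(x) dx = 102.334.
½[f(4) + f(39)] = ½[1.38629 + 3.66356] = 2.52493.
Running total after boundary: 104.859.
Order-1 term: 1/12 · (0.0256410 − 0.250000) = -0.0186966.
After k=1: 104.840.
Order-2 term: −1/720 · (3.37160e-05 − 0.0312500) = 4.33559e-05.
After k=2: 104.840.
Order-3 term: 1/30240 · (2.66004e-07 − 0.0234375) = -7.75041e-07.
After k=3: 104.840.
Order-4 term: −1/1209600 · (5.24663e-09 − 0.0439453) = 3.63304e-08.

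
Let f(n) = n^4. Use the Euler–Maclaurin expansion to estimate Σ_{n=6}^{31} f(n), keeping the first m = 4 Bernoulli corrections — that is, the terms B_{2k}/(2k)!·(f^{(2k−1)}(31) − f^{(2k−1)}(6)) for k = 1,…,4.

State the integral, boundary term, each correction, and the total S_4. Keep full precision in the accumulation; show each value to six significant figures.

Integral: ∫_6^31 x^4 dx = 5.72428e+06.
Endpoint term: (f(6) + f(31))/2 = (1296.00 + 923521)/2 = 462408.
Running total after boundary: 6.18668e+06.
Correction k=1: B_{2}/2! · (f^{(1)}(31) − f^{(1)}(6)) = 1/12 · (119164 − 864.000) = 9858.33.
Running total after k=1: 6.19654e+06.
Correction k=2: B_{4}/4! · (f^{(3)}(31) − f^{(3)}(6)) = −1/720 · (744.000 − 144.000) = -0.833333.
Running total after k=2: 6.19654e+06.
Correction k=3: B_{6}/6! · (f^{(5)}(31) − f^{(5)}(6)) = 1/30240 · (0.00000 − 0.00000) = 0.00000.
Running total after k=3: 6.19654e+06.
Correction k=4: B_{8}/8! · (f^{(7)}(31) − f^{(7)}(6)) = −1/1209600 · (0.00000 − 0.00000) = 0.00000.

S_4 ≈ 6.19654e+06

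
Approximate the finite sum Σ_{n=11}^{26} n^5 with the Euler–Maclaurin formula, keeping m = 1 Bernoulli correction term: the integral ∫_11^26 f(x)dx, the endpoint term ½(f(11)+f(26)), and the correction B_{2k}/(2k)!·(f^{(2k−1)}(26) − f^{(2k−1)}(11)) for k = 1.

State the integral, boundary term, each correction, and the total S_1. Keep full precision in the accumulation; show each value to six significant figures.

S_1 ≈ 5.73962e+07

Integral: ∫_11^26 x^5 dx = 5.11907e+07.
Boundary: ½(f(11) + f(26)) = ½(161051 + 1.18814e+07) = 6.02121e+06.
So far: 5.72119e+07.
Correction k=1: B_{2}/2! · (f^{(1)}(26) − f^{(1)}(11)) = 1/12 · (2.28488e+06 − 73205.0) = 184306.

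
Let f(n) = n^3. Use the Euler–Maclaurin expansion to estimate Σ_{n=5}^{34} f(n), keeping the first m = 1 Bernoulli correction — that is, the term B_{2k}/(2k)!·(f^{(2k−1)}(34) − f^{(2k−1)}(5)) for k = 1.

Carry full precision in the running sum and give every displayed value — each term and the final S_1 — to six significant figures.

∫_5^34 x^3 dx evaluates to 333928.
Endpoint term: (f(5) + f(34))/2 = (125.000 + 39304.0)/2 = 19714.5.
Integral + boundary = 353642.
Order-1 term: 1/12 · (3468.00 − 75.0000) = 282.750.

S_1 ≈ 353925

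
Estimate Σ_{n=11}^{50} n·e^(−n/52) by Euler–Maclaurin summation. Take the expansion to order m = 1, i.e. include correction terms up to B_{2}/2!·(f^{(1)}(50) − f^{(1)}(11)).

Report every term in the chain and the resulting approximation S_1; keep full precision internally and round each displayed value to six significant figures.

S_1 ≈ 637.607

Integral: ∫_11^50 x·e^(−x/52) dx = 623.650.
Endpoint term: (f(11) + f(50))/2 = (8.90272 + 19.1152)/2 = 14.0090.
Integral + boundary = 637.659.
Correction k=1: B_{2}/2! · (f^{(1)}(50) − f^{(1)}(11)) = 1/12 · (0.0147040 − 0.638132) = -0.0519523.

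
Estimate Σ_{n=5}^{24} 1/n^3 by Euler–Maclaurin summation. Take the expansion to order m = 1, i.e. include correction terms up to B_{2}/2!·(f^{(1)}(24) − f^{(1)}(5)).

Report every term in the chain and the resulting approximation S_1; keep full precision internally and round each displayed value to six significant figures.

S_1 ≈ 0.0235674

The integral term ∫_5^24 1/x^3 dx = 0.0191319.
Endpoint term: (f(5) + f(24))/2 = (0.00800000 + 7.23380e-05)/2 = 0.00403617.
Running total after boundary: 0.0231681.
Order-1 term: 1/12 · (-9.04225e-06 − (-0.00480000)) = 0.000399246.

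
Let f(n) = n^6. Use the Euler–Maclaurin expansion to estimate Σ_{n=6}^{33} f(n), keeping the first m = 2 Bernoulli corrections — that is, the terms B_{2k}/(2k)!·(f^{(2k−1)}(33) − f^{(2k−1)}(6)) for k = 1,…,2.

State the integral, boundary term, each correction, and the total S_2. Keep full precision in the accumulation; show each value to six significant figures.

Integral: ∫_6^33 x^6 dx = 6.08831e+09.
Endpoint term: (f(6) + f(33))/2 = (46656.0 + 1.29147e+09)/2 = 6.45757e+08.
So far: 6.73407e+09.
Correction k=1: B_{2}/2! · (f^{(1)}(33) − f^{(1)}(6)) = 1/12 · (2.34812e+08 − 46656.0) = 1.95638e+07.
After k=1: 6.75363e+09.
Correction k=2: B_{4}/4! · (f^{(3)}(33) − f^{(3)}(6)) = −1/720 · (4.31244e+06 − 25920.0) = -5953.50.

S_2 ≈ 6.75362e+09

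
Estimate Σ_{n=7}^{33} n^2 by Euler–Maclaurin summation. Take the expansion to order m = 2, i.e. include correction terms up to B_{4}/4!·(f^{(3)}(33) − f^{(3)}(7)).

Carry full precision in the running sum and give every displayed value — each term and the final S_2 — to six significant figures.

∫_7^33 x^2 dx evaluates to 11864.7.
½[f(7) + f(33)] = ½[49.0000 + 1089.00] = 569.000.
So far: 12433.7.
Correction k=1: B_{2}/2! · (f^{(1)}(33) − f^{(1)}(7)) = 1/12 · (66.0000 − 14.0000) = 4.33333.
After k=1: 12438.0.
Correction k=2: B_{4}/4! · (f^{(3)}(33) − f^{(3)}(7)) = −1/720 · (0.00000 − 0.00000) = 0.00000.

S_2 ≈ 12438.0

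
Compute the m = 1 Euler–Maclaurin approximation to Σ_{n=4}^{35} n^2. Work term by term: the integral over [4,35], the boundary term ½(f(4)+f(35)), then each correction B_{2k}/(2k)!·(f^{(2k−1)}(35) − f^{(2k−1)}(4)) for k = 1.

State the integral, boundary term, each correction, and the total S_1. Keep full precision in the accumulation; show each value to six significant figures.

The integral term ∫_4^35 x^2 dx = 14270.3.
½[f(4) + f(35)] = ½[16.0000 + 1225.00] = 620.500.
So far: 14890.8.
Correction k=1: B_{2}/2! · (f^{(1)}(35) − f^{(1)}(4)) = 1/12 · (70.0000 − 8.00000) = 5.16667.

S_1 ≈ 14896.0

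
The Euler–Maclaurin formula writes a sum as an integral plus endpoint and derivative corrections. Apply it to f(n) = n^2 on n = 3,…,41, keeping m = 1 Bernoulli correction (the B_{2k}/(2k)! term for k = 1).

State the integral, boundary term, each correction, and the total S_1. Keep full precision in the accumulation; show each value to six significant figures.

The integral term ∫_3^41 x^2 dx = 22964.7.
½[f(3) + f(41)] = ½[9.00000 + 1681.00] = 845.000.
Integral + boundary = 23809.7.
Order-1 term: 1/12 · (82.0000 − 6.00000) = 6.33333.

S_1 ≈ 23816.0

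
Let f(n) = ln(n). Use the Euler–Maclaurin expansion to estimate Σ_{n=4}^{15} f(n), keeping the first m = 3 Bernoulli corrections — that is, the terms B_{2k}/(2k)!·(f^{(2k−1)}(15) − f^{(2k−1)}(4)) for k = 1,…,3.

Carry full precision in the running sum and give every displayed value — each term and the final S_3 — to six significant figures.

S_3 ≈ 26.1075

Integral: ∫_4^15 ln(x) dx = 24.0756.
½[f(4) + f(15)] = ½[1.38629 + 2.70805] = 2.04717.
So far: 26.1227.
k=1: B_{2}/(2)! × [f^{(1)}(15) − f^{(1)}(4)] = 1/12 × (0.0666667 − 0.250000) = -0.0152778.
Running total after k=1: 26.1075.
k=2: B_{4}/(4)! × [f^{(3)}(15) − f^{(3)}(4)] = −1/720 × (0.000592593 − 0.0312500) = 4.25797e-05.
Running total after k=2: 26.1075.
k=3: B_{6}/(6)! × [f^{(5)}(15) − f^{(5)}(4)] = 1/30240 × (3.16049e-05 − 0.0234375) = -7.74004e-07.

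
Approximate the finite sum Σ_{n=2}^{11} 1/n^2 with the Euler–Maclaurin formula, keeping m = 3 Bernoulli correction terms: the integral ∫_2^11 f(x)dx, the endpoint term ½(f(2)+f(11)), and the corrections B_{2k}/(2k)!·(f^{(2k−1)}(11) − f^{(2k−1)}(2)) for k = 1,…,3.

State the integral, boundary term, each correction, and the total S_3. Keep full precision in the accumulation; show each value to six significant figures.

∫_2^11 1/x^2 dx evaluates to 0.409091.
½[f(2) + f(11)] = ½[0.250000 + 0.00826446] = 0.129132.
Running total after boundary: 0.538223.
k=1: B_{2}/(2)! × [f^{(1)}(11) − f^{(1)}(2)] = 1/12 × (-0.00150263 − (-0.250000)) = 0.0207081.
After k=1: 0.558931.
k=2: B_{4}/(4)! × [f^{(3)}(11) − f^{(3)}(2)] = −1/720 × (-0.000149021 − (-0.750000)) = -0.00104146.
After k=2: 0.557890.
k=3: B_{6}/(6)! × [f^{(5)}(11) − f^{(5)}(2)] = 1/30240 × (-3.69474e-05 − (-5.62500)) = 0.000186011.

S_3 ≈ 0.558076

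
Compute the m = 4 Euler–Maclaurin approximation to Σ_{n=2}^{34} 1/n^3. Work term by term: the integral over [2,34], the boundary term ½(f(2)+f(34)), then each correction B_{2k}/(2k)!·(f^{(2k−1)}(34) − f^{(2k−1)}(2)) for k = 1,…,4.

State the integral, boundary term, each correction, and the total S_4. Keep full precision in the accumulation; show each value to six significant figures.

Integral: ∫_2^34 1/x^3 dx = 0.124567.
Endpoint term: (f(2) + f(34))/2 = (0.125000 + 2.54427e-05)/2 = 0.0625127.
Integral + boundary = 0.187080.
Order-1 term: 1/12 · (-2.24494e-06 − (-0.187500)) = 0.0156248.
After k=1: 0.202705.
Order-2 term: −1/720 · (-3.88399e-08 − (-0.937500)) = -0.00130208.
After k=2: 0.201403.
Order-3 term: 1/30240 · (-1.41114e-09 − (-9.84375)) = 0.000325521.
After k=3: 0.201728.
Order-4 term: −1/1209600 · (-8.78909e-11 − (-177.188)) = -0.000146484.

S_4 ≈ 0.201582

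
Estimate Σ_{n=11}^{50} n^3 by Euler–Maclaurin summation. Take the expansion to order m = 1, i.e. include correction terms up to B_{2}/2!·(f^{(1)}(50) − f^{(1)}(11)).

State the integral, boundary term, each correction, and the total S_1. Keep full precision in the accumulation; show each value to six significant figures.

S_1 ≈ 1.62260e+06

∫_11^50 x^3 dx evaluates to 1.55884e+06.
½[f(11) + f(50)] = ½[1331.00 + 125000] = 63165.5.
Integral + boundary = 1.62201e+06.
k=1: B_{2}/(2)! × [f^{(1)}(50) − f^{(1)}(11)] = 1/12 × (7500.00 − 363.000) = 594.750.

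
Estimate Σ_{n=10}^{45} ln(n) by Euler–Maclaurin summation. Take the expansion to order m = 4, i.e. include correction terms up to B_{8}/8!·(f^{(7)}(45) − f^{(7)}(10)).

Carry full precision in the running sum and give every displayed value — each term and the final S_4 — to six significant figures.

∫_10^45 ln(x) dx evaluates to 113.274.
½[f(10) + f(45)] = ½[2.30259 + 3.80666] = 3.05462.
So far: 116.329.
Order-1 term: 1/12 · (0.0222222 − 0.100000) = -0.00648148.
Running total after k=1: 116.322.
Order-2 term: −1/720 · (2.19479e-05 − 0.00200000) = 2.74729e-06.
Running total after k=2: 116.322.
Order-3 term: 1/30240 · (1.30061e-07 − 0.000240000) = -7.93221e-09.
Running total after k=3: 116.322.
Order-4 term: −1/1209600 · (1.92684e-09 − 7.20000e-05) = 5.95222e-11.

S_4 ≈ 116.322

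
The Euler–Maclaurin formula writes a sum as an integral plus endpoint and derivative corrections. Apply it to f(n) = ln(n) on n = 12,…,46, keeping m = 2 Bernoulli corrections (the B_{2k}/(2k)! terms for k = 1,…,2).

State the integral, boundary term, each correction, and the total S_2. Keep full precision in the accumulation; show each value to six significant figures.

Integral: ∫_12^46 ln(x) dx = 112.299.
Endpoint term: (f(12) + f(46))/2 = (2.48491 + 3.82864)/2 = 3.15677.
Running total after boundary: 115.455.
Correction k=1: B_{2}/2! · (f^{(1)}(46) − f^{(1)}(12)) = 1/12 · (0.0217391 − 0.0833333) = -0.00513285.
Running total after k=1: 115.450.
Correction k=2: B_{4}/4! · (f^{(3)}(46) − f^{(3)}(12)) = −1/720 · (2.05474e-05 − 0.00115741) = 1.57897e-06.

S_2 ≈ 115.450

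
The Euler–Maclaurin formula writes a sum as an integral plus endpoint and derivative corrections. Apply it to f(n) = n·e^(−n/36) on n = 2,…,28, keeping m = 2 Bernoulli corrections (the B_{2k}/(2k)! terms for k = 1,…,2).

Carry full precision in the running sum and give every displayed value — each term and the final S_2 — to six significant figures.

The integral term ∫_2^28 x·e^(−x/36) dx = 235.555.
Endpoint term: (f(2) + f(28))/2 = (1.89192 + 12.8639)/2 = 7.37792.
Running total after boundary: 242.933.
Order-1 term: 1/12 · (0.102095 − 0.893406) = -0.0659426.
After k=1: 242.867.
Order-2 term: −1/720 · (0.000787767 − 0.00214917) = 1.89084e-06.

S_2 ≈ 242.867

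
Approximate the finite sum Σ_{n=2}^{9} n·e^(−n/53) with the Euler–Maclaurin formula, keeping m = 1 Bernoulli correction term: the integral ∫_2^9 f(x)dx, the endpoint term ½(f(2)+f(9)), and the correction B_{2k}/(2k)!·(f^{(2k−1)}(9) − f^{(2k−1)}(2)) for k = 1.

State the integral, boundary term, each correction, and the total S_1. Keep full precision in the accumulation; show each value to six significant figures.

The integral term ∫_2^9 x·e^(−x/53) dx = 34.2439.
½[f(2) + f(9)] = ½[1.92593 + 7.59442] = 4.76018.
Running total after boundary: 39.0041.
Correction k=1: B_{2}/2! · (f^{(1)}(9) − f^{(1)}(2)) = 1/12 · (0.700533 − 0.926629) = -0.0188413.

S_1 ≈ 38.9852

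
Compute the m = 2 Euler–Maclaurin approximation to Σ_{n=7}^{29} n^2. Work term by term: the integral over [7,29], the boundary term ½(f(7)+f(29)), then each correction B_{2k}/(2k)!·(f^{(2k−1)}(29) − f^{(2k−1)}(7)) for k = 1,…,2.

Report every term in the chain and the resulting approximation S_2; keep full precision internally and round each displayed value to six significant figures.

∫_7^29 x^2 dx evaluates to 8015.33.
Endpoint term: (f(7) + f(29))/2 = (49.0000 + 841.000)/2 = 445.000.
Running total after boundary: 8460.33.
Order-1 term: 1/12 · (58.0000 − 14.0000) = 3.66667.
Running total after k=1: 8464.00.
Order-2 term: −1/720 · (0.00000 − 0.00000) = 0.00000.

S_2 ≈ 8464.00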